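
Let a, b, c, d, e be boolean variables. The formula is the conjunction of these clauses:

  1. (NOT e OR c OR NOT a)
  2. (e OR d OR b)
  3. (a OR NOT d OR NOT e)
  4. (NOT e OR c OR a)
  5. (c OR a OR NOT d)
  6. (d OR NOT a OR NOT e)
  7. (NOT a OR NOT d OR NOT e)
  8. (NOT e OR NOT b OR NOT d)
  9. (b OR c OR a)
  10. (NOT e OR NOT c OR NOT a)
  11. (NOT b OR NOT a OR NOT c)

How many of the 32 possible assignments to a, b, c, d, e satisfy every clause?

10

Case analysis on a and e:
  a=1, e=1: a clause becomes empty — 0.
  a=1, e=0: remaining (b,c,d) ∈ {(0,0,1); (0,1,1); (1,0,0); (1,0,1)} — 4.
  a=0, e=1: remaining (b,c,d) ∈ {(0,1,0); (1,1,0)} — 2.
  a=0, e=0: remaining (b,c,d) ∈ {(0,1,1); (1,0,0); (1,1,0); (1,1,1)} — 4.
Total: 0 + 4 + 2 + 4 = 10.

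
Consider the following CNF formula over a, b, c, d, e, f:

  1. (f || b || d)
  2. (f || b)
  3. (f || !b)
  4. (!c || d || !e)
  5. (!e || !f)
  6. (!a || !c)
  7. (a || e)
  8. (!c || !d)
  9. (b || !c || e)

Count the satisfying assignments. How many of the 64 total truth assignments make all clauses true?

4

The models are:
  a=T b=F c=F d=F e=F f=T
  a=T b=F c=F d=T e=F f=T
  a=T b=T c=F d=F e=F f=T
  a=T b=T c=F d=T e=F f=T
That's 4 in total.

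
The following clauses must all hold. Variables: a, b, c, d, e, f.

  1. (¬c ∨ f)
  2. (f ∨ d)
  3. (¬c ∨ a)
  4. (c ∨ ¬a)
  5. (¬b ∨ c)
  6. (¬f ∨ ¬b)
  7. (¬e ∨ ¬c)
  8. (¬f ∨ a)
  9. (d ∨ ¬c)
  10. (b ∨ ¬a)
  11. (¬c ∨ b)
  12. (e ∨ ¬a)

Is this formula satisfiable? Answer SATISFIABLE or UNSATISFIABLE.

d occurs only positively in the remaining clauses — set d = True.
Branch on a: take a = False.
  then c is forced to False.
  then b is forced to False.
  then f is forced to False.
e is now unconstrained; take e = True.
So a = F, b = F, c = F, d = T, e = T, f = F is a satisfying assignment.

SATISFIABLE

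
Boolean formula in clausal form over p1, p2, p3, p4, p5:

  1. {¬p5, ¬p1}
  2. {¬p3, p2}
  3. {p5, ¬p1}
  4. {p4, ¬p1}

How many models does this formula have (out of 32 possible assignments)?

12

Split on p1, then p5.
  p1=T, p5=T: a clause becomes empty — 0.
  p1=T, p5=F: a clause becomes empty — 0.
  p1=F, p5=T: p4 free; 3 ways for (p2,p3) × 2^1 = 6.
  p1=F, p5=F: p4 free; 3 ways for (p2,p3) × 2^1 = 6.
Total: 0 + 0 + 6 + 6 = 12.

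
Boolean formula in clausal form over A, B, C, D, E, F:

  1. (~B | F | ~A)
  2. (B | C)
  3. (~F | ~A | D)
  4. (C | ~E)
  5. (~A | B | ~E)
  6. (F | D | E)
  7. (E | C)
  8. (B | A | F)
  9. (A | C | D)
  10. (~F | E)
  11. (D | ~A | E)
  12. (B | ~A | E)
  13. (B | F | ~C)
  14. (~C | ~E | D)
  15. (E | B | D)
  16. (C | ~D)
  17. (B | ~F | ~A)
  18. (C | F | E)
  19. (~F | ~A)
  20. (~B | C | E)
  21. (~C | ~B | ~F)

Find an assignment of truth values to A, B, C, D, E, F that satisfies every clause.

A=0, B=1, C=1, D=1, E=1, F=0

Branch on A: take A = False.
The remaining clauses are satisfied by B = True, C = True, D = True, E = True, F = False.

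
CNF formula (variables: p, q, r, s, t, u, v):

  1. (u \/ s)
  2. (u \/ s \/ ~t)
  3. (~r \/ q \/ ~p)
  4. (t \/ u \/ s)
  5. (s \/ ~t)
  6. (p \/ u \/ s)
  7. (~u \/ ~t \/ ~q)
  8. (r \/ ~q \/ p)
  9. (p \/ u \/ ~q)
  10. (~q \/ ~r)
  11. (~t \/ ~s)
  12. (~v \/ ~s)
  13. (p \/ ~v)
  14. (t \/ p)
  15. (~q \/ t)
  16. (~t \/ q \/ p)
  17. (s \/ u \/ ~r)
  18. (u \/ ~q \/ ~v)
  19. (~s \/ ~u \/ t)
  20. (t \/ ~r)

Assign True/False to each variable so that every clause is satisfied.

Pure literal: v appears only negated; assign v = False.
Try p = True.
Branch on q: take q = False.
  then r is forced to False.
The remaining clauses are satisfied by s = False, t = False, u = True.
Every clause has at least one true literal under this assignment.
Check each clause:
  1. (s \/ u) — u is true.
  2. (s \/ u \/ ~t) — ~t is true.
  3. (~r \/ ~p \/ q) — ~r is true.
  4. (u \/ t \/ s) — u is true.
  5. (~t \/ s) — ~t is true.
  6. (s \/ p \/ u) — p is true.
  7. (~t \/ ~q \/ ~u) — ~t is true.
  8. (r \/ ~q \/ p) — p is true.
  9. (u \/ p \/ ~q) — p is true.
  10. (~q \/ ~r) — ~r is true.
  11. (~t \/ ~s) — ~t is true.
  12. (~v \/ ~s) — ~v is true.
  13. (p \/ ~v) — p is true.
  14. (t \/ p) — p is true.
  15. (t \/ ~q) — ~q is true.
  16. (~t \/ q \/ p) — p is true.
  17. (s \/ ~r \/ u) — ~r is true.
  18. (~q \/ u \/ ~v) — ~v is true.
  19. (t \/ ~s \/ ~u) — ~s is true.
  20. (~r \/ t) — ~r is true.

p=True  q=False  r=False  s=False  t=False  u=True  v=False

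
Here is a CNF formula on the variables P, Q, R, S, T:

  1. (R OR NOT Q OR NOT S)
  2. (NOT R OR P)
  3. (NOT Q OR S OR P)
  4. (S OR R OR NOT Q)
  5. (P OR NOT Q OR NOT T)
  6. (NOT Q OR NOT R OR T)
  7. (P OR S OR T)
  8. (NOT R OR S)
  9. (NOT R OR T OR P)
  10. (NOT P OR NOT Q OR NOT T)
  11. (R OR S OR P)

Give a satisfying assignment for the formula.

P = F, Q = F, R = F, S = T, T = F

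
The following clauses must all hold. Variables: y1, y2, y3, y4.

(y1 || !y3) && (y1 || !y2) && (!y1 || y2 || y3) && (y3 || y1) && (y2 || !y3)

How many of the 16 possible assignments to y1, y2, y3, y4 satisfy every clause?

The models are:
  y1=T y2=T y3=F y4=F
  y1=T y2=T y3=F y4=T
  y1=T y2=T y3=T y4=F
  y1=T y2=T y3=T y4=T
That's 4 in total.

4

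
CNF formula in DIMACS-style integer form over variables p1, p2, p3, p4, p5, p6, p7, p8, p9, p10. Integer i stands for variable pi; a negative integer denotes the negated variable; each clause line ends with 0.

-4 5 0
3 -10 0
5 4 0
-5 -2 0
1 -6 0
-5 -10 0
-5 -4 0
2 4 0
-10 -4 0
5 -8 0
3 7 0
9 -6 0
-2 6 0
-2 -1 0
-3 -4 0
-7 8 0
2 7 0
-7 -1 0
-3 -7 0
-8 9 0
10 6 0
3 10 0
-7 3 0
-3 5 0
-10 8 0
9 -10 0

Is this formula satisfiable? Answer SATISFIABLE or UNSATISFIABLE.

UNSATISFIABLE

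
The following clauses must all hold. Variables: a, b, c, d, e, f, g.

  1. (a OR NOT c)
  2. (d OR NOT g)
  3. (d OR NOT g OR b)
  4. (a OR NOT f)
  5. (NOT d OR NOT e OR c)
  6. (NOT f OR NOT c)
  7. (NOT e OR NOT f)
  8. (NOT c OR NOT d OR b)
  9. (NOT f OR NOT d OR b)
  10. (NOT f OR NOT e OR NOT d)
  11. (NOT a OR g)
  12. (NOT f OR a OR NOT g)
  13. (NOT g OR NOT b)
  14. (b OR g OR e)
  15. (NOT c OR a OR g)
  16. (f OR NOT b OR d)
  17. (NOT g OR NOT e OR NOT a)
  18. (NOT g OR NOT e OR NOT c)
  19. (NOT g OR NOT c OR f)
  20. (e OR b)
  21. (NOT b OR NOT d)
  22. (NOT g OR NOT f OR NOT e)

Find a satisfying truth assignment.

Branch on a: take a = False.
  then c is forced to False.
  then f is forced to False.
Set b = False and propagate.
  then e is forced to True.
  then d is forced to False.
  then g is forced to False.
Check each clause:
  1. (a OR NOT c) — NOT c is true.
  2. (NOT g OR d) — NOT g is true.
  3. (NOT g OR d OR b) — NOT g is true.
  4. (NOT f OR a) — NOT f is true.
  5. (NOT e OR c OR NOT d) — NOT d is true.
  6. (NOT c OR NOT f) — NOT f is true.
  7. (NOT e OR NOT f) — NOT f is true.
  8. (NOT d OR b OR NOT c) — NOT d is true.
  9. (NOT d OR b OR NOT f) — NOT f is true.
  10. (NOT f OR NOT e OR NOT d) — NOT f is true.
  11. (g OR NOT a) — NOT a is true.
  12. (NOT f OR NOT g OR a) — NOT f is true.
  13. (NOT b OR NOT g) — NOT g is true.
  14. (e OR b OR g) — e is true.
  15. (g OR a OR NOT c) — NOT c is true.
  16. (NOT b OR f OR d) — NOT b is true.
  17. (NOT g OR NOT a OR NOT e) — NOT g is true.
  18. (NOT g OR NOT c OR NOT e) — NOT g is true.
  19. (f OR NOT g OR NOT c) — NOT g is true.
  20. (b OR e) — e is true.
  21. (NOT b OR NOT d) — NOT d is true.
  22. (NOT f OR NOT g OR NOT e) — NOT g is true.

a=F, b=F, c=F, d=F, e=T, f=F, g=F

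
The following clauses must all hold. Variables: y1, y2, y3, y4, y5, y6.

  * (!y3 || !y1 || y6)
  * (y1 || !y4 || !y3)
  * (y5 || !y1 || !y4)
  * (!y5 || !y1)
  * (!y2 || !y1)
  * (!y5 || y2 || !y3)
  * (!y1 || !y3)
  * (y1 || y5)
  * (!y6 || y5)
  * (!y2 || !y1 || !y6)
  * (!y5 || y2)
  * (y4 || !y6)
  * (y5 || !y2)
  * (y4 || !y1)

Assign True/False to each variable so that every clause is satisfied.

y1=F, y2=T, y3=F, y4=F, y5=T, y6=F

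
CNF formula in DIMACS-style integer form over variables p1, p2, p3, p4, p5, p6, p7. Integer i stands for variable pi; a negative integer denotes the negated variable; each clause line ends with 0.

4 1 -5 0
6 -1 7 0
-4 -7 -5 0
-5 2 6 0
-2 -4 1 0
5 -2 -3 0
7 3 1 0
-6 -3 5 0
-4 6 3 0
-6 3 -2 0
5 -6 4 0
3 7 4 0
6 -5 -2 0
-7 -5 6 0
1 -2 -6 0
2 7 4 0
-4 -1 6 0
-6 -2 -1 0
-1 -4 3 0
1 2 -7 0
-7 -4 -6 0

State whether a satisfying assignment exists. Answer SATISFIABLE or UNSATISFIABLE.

SATISFIABLE

Set p1 = False and propagate.
Try p2 = False.
  then p7 is forced to False.
  then p3 is forced to True.
  then p4 is forced to True.
For the remaining variables, p5 = False, p6 = False works.
So p1 = False, p2 = False, p3 = True, p4 = True, p5 = False, p6 = False, p7 = False is a satisfying assignment.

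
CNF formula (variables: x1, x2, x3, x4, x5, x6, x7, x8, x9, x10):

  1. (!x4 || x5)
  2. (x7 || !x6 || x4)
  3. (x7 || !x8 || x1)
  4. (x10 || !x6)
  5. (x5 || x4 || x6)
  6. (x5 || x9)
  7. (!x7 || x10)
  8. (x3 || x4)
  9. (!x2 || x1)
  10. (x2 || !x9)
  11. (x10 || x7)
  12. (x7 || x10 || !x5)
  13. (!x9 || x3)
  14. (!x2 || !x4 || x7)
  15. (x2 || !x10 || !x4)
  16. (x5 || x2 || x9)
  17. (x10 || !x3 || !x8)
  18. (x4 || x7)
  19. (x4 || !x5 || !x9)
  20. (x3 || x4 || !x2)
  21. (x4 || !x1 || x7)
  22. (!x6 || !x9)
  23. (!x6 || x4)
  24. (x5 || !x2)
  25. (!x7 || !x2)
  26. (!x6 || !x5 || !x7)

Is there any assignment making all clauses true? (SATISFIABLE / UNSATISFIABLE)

SATISFIABLE

Pure literal: x8 appears only negated; assign x8 = False.
Branch on x1: take x1 = True.
The remaining clauses are satisfied by x2 = False, x3 = True, x4 = False, x5 = True, x6 = False, x7 = True, x9 = False, x10 = True.
So x1=True, x2=False, x3=True, x4=False, x5=True, x6=False, x7=True, x8=False, x9=False, x10=True is a satisfying assignment.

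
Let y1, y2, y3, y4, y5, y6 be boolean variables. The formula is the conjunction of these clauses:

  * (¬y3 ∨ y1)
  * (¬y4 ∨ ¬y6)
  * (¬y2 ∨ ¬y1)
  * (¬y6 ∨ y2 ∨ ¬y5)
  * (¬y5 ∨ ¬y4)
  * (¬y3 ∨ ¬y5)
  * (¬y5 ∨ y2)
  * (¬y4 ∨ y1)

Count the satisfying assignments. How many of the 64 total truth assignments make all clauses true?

12

Split on y5, then y1.
  y5=1, y1=1: a clause becomes empty — 0.
  y5=1, y1=0: remaining (y2,y3,y4,y6) ∈ {(1,0,0,0); (1,0,0,1)} — 2.
  y5=0, y1=1: y3 free; 3 ways for (y2,y4,y6) × 2^1 = 6.
  y5=0, y1=0: remaining (y2,y3,y4,y6) ∈ {(0,0,0,0); (0,0,0,1); (1,0,0,0); (1,0,0,1)} — 4.
Total: 0 + 2 + 6 + 4 = 12.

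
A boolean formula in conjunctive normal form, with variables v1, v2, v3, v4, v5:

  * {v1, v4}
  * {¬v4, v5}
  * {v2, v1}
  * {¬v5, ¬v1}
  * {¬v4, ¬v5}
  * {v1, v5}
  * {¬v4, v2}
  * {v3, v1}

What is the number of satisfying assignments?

4

Satisfying assignments:
  v1=1 v2=0 v3=0 v4=0 v5=0
  v1=1 v2=0 v3=1 v4=0 v5=0
  v1=1 v2=1 v3=0 v4=0 v5=0
  v1=1 v2=1 v3=1 v4=0 v5=0
That's 4 in total.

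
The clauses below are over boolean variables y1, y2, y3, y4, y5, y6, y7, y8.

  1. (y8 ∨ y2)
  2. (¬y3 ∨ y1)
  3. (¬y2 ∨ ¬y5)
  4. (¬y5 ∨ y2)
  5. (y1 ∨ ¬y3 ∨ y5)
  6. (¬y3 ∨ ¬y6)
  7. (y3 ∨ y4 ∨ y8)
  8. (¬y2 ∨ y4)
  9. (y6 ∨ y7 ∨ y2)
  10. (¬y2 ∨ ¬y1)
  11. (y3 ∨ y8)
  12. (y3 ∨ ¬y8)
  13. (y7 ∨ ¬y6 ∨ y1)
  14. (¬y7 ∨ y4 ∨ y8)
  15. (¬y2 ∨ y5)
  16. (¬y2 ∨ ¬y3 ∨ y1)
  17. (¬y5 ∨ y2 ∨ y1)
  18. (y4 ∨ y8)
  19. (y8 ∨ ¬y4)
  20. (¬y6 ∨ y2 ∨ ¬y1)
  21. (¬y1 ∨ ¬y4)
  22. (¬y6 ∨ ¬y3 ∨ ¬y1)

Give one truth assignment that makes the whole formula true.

y1=T  y2=F  y3=T  y4=F  y5=F  y6=F  y7=T  y8=T

Set y1 = True and propagate.
  then y2 is forced to False.
  then y8 is forced to True.
  then y5 is forced to False.
  then y3 is forced to True.
  then y6 is forced to False.
  then y7 is forced to True.
  then y4 is forced to False.
Every clause has at least one true literal under this assignment.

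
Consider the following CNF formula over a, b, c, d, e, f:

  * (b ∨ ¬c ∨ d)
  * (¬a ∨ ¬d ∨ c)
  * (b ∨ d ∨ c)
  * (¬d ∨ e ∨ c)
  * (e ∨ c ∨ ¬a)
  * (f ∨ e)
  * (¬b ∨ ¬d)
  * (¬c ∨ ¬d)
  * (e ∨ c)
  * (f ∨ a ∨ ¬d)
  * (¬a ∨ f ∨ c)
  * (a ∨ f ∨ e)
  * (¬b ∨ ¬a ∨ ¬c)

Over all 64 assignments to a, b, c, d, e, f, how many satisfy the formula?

7

The models are:
  a=F b=F c=F d=T e=T f=T
  a=F b=T c=F d=F e=T f=F
  a=F b=T c=F d=F e=T f=T
  a=F b=T c=T d=F e=F f=T
  a=F b=T c=T d=F e=T f=F
  a=F b=T c=T d=F e=T f=T
  a=T b=T c=F d=F e=T f=T
That's 7 in total.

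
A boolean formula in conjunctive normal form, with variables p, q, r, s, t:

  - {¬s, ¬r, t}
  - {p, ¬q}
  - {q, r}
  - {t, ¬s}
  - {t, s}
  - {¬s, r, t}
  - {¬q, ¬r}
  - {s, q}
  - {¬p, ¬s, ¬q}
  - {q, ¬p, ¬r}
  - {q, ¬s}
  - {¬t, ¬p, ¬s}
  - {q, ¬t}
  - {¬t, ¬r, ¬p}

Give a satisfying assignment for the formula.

p=True, q=True, r=False, s=False, t=True

Set p = True and propagate.
Set q = True and propagate.
  then r is forced to False.
  then s is forced to False.
  then t is forced to True.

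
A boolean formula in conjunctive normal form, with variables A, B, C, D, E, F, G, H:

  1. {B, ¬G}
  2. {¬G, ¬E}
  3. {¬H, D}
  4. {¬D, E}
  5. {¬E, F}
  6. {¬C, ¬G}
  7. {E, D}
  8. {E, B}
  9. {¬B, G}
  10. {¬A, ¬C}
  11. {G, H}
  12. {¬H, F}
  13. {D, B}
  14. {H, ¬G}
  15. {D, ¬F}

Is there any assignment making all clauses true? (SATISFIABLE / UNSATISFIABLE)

SATISFIABLE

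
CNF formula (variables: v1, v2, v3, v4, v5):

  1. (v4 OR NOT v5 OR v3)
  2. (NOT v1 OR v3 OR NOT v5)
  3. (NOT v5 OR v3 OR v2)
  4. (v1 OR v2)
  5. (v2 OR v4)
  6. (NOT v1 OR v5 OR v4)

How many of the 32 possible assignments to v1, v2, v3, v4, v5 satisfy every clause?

14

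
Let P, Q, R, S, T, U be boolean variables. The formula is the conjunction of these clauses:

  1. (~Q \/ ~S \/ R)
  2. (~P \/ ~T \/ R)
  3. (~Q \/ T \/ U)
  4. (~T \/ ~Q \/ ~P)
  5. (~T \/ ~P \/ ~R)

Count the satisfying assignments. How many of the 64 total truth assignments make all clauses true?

Case analysis on T and P:
  T=1, P=1: a clause becomes empty — 0.
  T=1, P=0: U free; 7 ways for (Q,R,S) × 2^1 = 14.
  T=0, P=1: 11 of the 16 assignments to (Q,R,S,U) work.
  T=0, P=0: 11 of the 16 assignments to (Q,R,S,U) work.
Total: 0 + 14 + 11 + 11 = 36.

36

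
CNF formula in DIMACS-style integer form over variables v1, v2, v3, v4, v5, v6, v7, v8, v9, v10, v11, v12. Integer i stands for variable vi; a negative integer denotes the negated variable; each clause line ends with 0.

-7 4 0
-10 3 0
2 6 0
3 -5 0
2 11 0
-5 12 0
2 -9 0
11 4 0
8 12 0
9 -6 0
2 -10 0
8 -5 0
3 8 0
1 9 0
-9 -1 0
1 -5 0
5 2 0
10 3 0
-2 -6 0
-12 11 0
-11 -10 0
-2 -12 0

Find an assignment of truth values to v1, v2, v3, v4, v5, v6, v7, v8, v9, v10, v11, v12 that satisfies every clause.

Pure literal: v3 appears only positively; assign v3 = True.
v4 occurs only positively in the remaining clauses — set v4 = True.
Set v1 = False and propagate.
  then v9 is forced to True.
  then v2 is forced to True.
  then v5 is forced to False.
  then v6 is forced to False.
  then v12 is forced to False.
  then v8 is forced to True.
The remaining clauses are satisfied by v7 = False, v10 = False, v11 = False.
Check each clause:
  1. (v4 ∨ ¬v7) — ¬v7 is true.
  2. (¬v10 ∨ v3) — v3 is true.
  3. (v2 ∨ v6) — v2 is true.
  4. (¬v5 ∨ v3) — v3 is true.
  5. (v2 ∨ v11) — v2 is true.
  6. (v12 ∨ ¬v5) — ¬v5 is true.
  7. (v2 ∨ ¬v9) — v2 is true.
  8. (v11 ∨ v4) — v4 is true.
  9. (v8 ∨ v12) — v8 is true.
  10. (v9 ∨ ¬v6) — v9 is true.
  11. (v2 ∨ ¬v10) — v2 is true.
  12. (v8 ∨ ¬v5) — v8 is true.
  13. (v8 ∨ v3) — v8 is true.
  14. (v1 ∨ v9) — v9 is true.
  15. (¬v1 ∨ ¬v9) — ¬v1 is true.
  16. (¬v5 ∨ v1) — ¬v5 is true.
  17. (v5 ∨ v2) — v2 is true.
  18. (v3 ∨ v10) — v3 is true.
  19. (¬v2 ∨ ¬v6) — ¬v6 is true.
  20. (¬v12 ∨ v11) — ¬v12 is true.
  21. (¬v10 ∨ ¬v11) — ¬v11 is true.
  22. (¬v12 ∨ ¬v2) — ¬v12 is true.

v1 = F, v2 = T, v3 = T, v4 = T, v5 = F, v6 = F, v7 = F, v8 = T, v9 = T, v10 = F, v11 = F, v12 = F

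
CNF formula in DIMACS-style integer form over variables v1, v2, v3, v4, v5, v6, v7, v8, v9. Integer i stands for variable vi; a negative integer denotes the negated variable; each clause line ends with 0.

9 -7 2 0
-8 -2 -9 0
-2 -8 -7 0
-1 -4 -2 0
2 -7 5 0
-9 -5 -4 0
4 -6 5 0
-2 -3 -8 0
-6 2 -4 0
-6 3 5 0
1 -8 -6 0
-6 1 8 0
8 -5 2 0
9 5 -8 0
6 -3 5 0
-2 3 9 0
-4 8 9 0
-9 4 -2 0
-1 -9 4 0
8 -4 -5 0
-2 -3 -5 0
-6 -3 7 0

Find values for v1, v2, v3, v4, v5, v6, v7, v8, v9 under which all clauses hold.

v1=False  v2=False  v3=False  v4=False  v5=False  v6=False  v7=False  v8=True  v9=True

Check each clause:
  1. (~v7 \/ v9 \/ v2) — ~v7 is true.
  2. (~v2 \/ ~v8 \/ ~v9) — ~v2 is true.
  3. (~v2 \/ ~v7 \/ ~v8) — ~v7 is true.
  4. (~v4 \/ ~v1 \/ ~v2) — ~v4 is true.
  5. (v5 \/ ~v7 \/ v2) — ~v7 is true.
  6. (~v9 \/ ~v4 \/ ~v5) — ~v5 is true.
  7. (~v6 \/ v4 \/ v5) — ~v6 is true.
  8. (~v3 \/ ~v8 \/ ~v2) — ~v3 is true.
  9. (~v6 \/ ~v4 \/ v2) — ~v6 is true.
  10. (v5 \/ ~v6 \/ v3) — ~v6 is true.
  11. (~v8 \/ ~v6 \/ v1) — ~v6 is true.
  12. (v1 \/ v8 \/ ~v6) — v8 is true.
  13. (~v5 \/ v8 \/ v2) — v8 is true.
  14. (v5 \/ ~v8 \/ v9) — v9 is true.
  15. (~v3 \/ v5 \/ v6) — ~v3 is true.
  16. (v3 \/ ~v2 \/ v9) — v9 is true.
  17. (~v4 \/ v8 \/ v9) — v8 is true.
  18. (v4 \/ ~v2 \/ ~v9) — ~v2 is true.
  19. (~v1 \/ v4 \/ ~v9) — ~v1 is true.
  20. (v8 \/ ~v5 \/ ~v4) — v8 is true.
  21. (~v5 \/ ~v3 \/ ~v2) — ~v5 is true.
  22. (~v6 \/ ~v3 \/ v7) — ~v6 is true.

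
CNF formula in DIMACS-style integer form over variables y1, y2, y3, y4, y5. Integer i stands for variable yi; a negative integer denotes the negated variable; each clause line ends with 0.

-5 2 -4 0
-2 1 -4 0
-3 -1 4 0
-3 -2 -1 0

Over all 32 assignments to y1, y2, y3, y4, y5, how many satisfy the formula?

18

Split on y1, then y2.
  y1=T, y2=T: remaining (y3,y4,y5) ∈ {(F,F,F); (F,F,T); (F,T,F); (F,T,T)} — 4.
  y1=T, y2=F: remaining (y3,y4,y5) ∈ {(F,F,F); (F,F,T); (F,T,F); (T,T,F)} — 4.
  y1=F, y2=T: remaining (y3,y4,y5) ∈ {(F,F,F); (F,F,T); (T,F,F); (T,F,T)} — 4.
  y1=F, y2=F: y3 free; 3 ways for (y4,y5) × 2^1 = 6.
Total: 4 + 4 + 4 + 6 = 18.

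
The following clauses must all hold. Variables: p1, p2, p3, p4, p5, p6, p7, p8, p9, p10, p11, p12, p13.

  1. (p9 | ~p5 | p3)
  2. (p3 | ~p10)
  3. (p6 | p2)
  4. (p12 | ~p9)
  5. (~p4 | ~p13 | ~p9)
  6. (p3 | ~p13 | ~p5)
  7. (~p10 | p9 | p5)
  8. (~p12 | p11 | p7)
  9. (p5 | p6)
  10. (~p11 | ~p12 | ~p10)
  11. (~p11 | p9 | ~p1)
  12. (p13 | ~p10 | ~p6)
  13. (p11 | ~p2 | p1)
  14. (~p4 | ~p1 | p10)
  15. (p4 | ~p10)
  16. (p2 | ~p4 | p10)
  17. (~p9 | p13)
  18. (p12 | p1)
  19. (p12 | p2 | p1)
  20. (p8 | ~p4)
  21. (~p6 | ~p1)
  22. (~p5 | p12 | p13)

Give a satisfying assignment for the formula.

p1 = 0  p2 = 1  p3 = 1  p4 = 0  p5 = 1  p6 = 0  p7 = 1  p8 = 1  p9 = 1  p10 = 0  p11 = 1  p12 = 1  p13 = 1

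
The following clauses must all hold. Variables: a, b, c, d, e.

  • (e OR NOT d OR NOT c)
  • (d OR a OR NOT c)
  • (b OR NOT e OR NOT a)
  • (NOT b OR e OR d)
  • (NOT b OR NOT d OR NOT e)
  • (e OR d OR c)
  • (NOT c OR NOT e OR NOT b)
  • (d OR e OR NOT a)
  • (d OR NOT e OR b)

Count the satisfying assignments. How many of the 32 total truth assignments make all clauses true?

The models are:
  a=0 b=0 c=0 d=1 e=0
  a=0 b=0 c=0 d=1 e=1
  a=0 b=0 c=1 d=1 e=1
  a=0 b=1 c=0 d=0 e=1
  a=0 b=1 c=0 d=1 e=0
  a=1 b=0 c=0 d=1 e=0
  a=1 b=1 c=0 d=0 e=1
  a=1 b=1 c=0 d=1 e=0
Count: 8.

8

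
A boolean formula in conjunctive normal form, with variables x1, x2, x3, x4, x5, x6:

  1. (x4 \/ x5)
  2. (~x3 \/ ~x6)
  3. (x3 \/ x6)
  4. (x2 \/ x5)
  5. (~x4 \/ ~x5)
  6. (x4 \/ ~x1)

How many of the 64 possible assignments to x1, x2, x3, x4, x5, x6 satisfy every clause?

8

Case analysis on x4 and x5:
  x4=1, x5=1: a clause becomes empty — 0.
  x4=1, x5=0: remaining (x1,x2,x3,x6) ∈ {(0,1,0,1); (0,1,1,0); (1,1,0,1); (1,1,1,0)} — 4.
  x4=0, x5=1: remaining (x1,x2,x3,x6) ∈ {(0,0,0,1); (0,0,1,0); (0,1,0,1); (0,1,1,0)} — 4.
  x4=0, x5=0: a clause becomes empty — 0.
Total: 0 + 4 + 4 + 0 = 8.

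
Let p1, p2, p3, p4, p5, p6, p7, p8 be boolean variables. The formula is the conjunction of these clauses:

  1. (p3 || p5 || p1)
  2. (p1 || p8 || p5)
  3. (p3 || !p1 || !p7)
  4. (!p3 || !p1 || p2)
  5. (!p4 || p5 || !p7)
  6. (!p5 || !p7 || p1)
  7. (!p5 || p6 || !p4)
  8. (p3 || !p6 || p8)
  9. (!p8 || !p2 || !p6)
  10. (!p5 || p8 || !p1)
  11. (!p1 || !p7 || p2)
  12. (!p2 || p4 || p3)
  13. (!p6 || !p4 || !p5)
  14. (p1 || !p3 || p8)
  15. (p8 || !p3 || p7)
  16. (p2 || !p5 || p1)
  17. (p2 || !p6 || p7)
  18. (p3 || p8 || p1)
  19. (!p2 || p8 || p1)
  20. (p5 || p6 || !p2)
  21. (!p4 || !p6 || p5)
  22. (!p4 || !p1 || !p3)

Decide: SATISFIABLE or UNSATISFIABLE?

SATISFIABLE

Set p1 = True and propagate.
Set p2 = True and propagate.
Branch on p3: take p3 = True.
  then p4 is forced to False.
The remaining clauses are satisfied by p5 = False, p6 = True, p7 = True, p8 = False.
Every clause has at least one true literal under this assignment.
So p1 = 1, p2 = 1, p3 = 1, p4 = 0, p5 = 0, p6 = 1, p7 = 1, p8 = 0 is a satisfying assignment.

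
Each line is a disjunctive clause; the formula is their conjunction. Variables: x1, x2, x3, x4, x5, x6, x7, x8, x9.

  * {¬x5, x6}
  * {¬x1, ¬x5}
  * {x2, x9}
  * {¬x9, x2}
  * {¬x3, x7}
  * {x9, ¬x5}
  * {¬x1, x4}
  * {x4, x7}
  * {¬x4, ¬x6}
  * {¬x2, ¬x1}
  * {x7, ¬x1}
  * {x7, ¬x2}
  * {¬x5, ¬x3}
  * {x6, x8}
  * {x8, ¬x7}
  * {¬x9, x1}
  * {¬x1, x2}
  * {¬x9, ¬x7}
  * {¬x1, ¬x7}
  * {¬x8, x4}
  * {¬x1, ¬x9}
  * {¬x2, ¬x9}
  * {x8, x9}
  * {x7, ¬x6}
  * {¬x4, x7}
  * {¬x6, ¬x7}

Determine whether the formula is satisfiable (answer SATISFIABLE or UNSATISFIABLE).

x3 occurs only negated in the remaining clauses — set x3 = False.
x5 occurs only negated in the remaining clauses — set x5 = False.
Set x1 = False and propagate.
  then x9 is forced to False.
  then x2 is forced to True.
  then x7 is forced to True.
  then x8 is forced to True.
  then x4 is forced to True.
  then x6 is forced to False.
So x1=F, x2=T, x3=F, x4=T, x5=F, x6=F, x7=T, x8=T, x9=F is a satisfying assignment.

SATISFIABLE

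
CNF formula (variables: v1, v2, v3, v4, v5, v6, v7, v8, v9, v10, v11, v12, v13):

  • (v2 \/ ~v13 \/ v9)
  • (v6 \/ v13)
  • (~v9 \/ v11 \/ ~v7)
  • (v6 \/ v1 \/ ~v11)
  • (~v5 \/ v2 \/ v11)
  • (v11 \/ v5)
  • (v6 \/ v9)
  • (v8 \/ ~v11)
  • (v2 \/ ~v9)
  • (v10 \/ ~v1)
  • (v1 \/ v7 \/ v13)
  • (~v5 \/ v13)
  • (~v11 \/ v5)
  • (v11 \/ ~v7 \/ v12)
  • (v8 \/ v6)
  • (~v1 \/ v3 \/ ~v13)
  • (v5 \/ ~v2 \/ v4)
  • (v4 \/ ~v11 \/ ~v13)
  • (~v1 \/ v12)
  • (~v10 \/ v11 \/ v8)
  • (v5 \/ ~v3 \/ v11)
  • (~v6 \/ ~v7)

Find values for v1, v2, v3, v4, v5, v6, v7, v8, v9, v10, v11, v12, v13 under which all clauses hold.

v1=False, v2=True, v3=True, v4=False, v5=True, v6=True, v7=False, v8=False, v9=False, v10=False, v11=False, v12=True, v13=True

Check each clause:
  1. (v9 \/ ~v13 \/ v2) — v2 is true.
  2. (v13 \/ v6) — v13 is true.
  3. (~v7 \/ ~v9 \/ v11) — ~v7 is true.
  4. (~v11 \/ v1 \/ v6) — ~v11 is true.
  5. (~v5 \/ v11 \/ v2) — v2 is true.
  6. (v11 \/ v5) — v5 is true.
  7. (v9 \/ v6) — v6 is true.
  8. (~v11 \/ v8) — ~v11 is true.
  9. (v2 \/ ~v9) — v2 is true.
  10. (~v1 \/ v10) — ~v1 is true.
  11. (v13 \/ v7 \/ v1) — v13 is true.
  12. (~v5 \/ v13) — v13 is true.
  13. (v5 \/ ~v11) — v5 is true.
  14. (~v7 \/ v12 \/ v11) — ~v7 is true.
  15. (v8 \/ v6) — v6 is true.
  16. (~v13 \/ ~v1 \/ v3) — v3 is true.
  17. (~v2 \/ v4 \/ v5) — v5 is true.
  18. (~v11 \/ v4 \/ ~v13) — ~v11 is true.
  19. (~v1 \/ v12) — v12 is true.
  20. (~v10 \/ v8 \/ v11) — ~v10 is true.
  21. (v5 \/ ~v3 \/ v11) — v5 is true.
  22. (~v6 \/ ~v7) — ~v7 is true.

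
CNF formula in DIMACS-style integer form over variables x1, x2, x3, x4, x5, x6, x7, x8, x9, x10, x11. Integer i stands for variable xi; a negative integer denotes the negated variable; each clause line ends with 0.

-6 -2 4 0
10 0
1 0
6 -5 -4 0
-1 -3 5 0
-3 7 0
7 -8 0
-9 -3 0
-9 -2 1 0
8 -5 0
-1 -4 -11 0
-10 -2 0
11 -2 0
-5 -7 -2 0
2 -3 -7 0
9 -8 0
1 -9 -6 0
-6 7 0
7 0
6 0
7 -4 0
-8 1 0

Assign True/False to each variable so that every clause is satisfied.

x1=T, x2=F, x3=F, x4=F, x5=F, x6=T, x7=T, x8=F, x9=T, x10=T, x11=T

Check each clause:
  1. (!x2 || x4 || !x6) — !x2 is true.
  2. (x10) — x10 is true.
  3. (x1) — x1 is true.
  4. (!x5 || !x4 || x6) — !x5 is true.
  5. (x5 || !x3 || !x1) — !x3 is true.
  6. (x7 || !x3) — !x3 is true.
  7. (x7 || !x8) — !x8 is true.
  8. (!x3 || !x9) — !x3 is true.
  9. (!x9 || x1 || !x2) — x1 is true.
  10. (!x5 || x8) — !x5 is true.
  11. (!x11 || !x4 || !x1) — !x4 is true.
  12. (!x2 || !x10) — !x2 is true.
  13. (!x2 || x11) — x11 is true.
  14. (!x2 || !x7 || !x5) — !x5 is true.
  15. (!x7 || x2 || !x3) — !x3 is true.
  16. (!x8 || x9) — !x8 is true.
  17. (!x9 || x1 || !x6) — x1 is true.
  18. (!x6 || x7) — x7 is true.
  19. (x7) — x7 is true.
  20. (x6) — x6 is true.
  21. (!x4 || x7) — !x4 is true.
  22. (!x8 || x1) — !x8 is true.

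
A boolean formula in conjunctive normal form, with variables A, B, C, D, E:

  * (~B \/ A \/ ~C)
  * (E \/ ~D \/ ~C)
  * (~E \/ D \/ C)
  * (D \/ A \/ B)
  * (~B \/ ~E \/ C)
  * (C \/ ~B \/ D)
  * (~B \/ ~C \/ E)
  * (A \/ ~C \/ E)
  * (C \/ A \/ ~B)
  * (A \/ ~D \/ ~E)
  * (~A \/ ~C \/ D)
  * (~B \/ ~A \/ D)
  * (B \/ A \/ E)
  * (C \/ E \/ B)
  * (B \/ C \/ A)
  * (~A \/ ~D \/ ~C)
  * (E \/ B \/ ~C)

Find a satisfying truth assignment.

A=T, B=T, C=F, D=T, E=F

Try A = True.
Set B = True and propagate.
  then D is forced to True.
  then C is forced to False.
  then E is forced to False.
Every clause has at least one true literal under this assignment.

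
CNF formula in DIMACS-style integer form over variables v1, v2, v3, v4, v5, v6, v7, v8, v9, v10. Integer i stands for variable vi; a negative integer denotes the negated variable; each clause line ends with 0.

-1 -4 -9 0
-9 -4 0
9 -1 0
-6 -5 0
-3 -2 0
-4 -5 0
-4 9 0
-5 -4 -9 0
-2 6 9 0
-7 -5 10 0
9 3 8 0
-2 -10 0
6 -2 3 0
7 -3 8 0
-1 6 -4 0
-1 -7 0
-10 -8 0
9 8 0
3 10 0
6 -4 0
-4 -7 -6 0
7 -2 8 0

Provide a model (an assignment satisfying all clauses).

Pure literal: v2 appears only negated; assign v2 = False.
v4 occurs only negated in the remaining clauses — set v4 = False.
Try v1 = True.
  then v9 is forced to True.
  then v7 is forced to False.
Try v3 = True.
  then v8 is forced to True.
  then v10 is forced to False.
For the remaining variables, v5 = True, v6 = False works.
Every clause has at least one true literal under this assignment.
Check each clause:
  1. (¬v4 ∨ ¬v9 ∨ ¬v1) — ¬v4 is true.
  2. (¬v4 ∨ ¬v9) — ¬v4 is true.
  3. (¬v1 ∨ v9) — v9 is true.
  4. (¬v5 ∨ ¬v6) — ¬v6 is true.
  5. (¬v2 ∨ ¬v3) — ¬v2 is true.
  6. (¬v4 ∨ ¬v5) — ¬v4 is true.
  7. (¬v4 ∨ v9) — v9 is true.
  8. (¬v5 ∨ ¬v9 ∨ ¬v4) — ¬v4 is true.
  9. (v9 ∨ ¬v2 ∨ v6) — v9 is true.
  10. (¬v5 ∨ ¬v7 ∨ v10) — ¬v7 is true.
  11. (v9 ∨ v3 ∨ v8) — v8 is true.
  12. (¬v2 ∨ ¬v10) — ¬v2 is true.
  13. (v3 ∨ ¬v2 ∨ v6) — v3 is true.
  14. (¬v3 ∨ v8 ∨ v7) — v8 is true.
  15. (¬v4 ∨ v6 ∨ ¬v1) — ¬v4 is true.
  16. (¬v7 ∨ ¬v1) — ¬v7 is true.
  17. (¬v8 ∨ ¬v10) — ¬v10 is true.
  18. (v8 ∨ v9) — v8 is true.
  19. (v3 ∨ v10) — v3 is true.
  20. (v6 ∨ ¬v4) — ¬v4 is true.
  21. (¬v6 ∨ ¬v7 ∨ ¬v4) — ¬v7 is true.
  22. (v8 ∨ v7 ∨ ¬v2) — v8 is true.

v1=T  v2=F  v3=T  v4=F  v5=T  v6=F  v7=F  v8=T  v9=T  v10=F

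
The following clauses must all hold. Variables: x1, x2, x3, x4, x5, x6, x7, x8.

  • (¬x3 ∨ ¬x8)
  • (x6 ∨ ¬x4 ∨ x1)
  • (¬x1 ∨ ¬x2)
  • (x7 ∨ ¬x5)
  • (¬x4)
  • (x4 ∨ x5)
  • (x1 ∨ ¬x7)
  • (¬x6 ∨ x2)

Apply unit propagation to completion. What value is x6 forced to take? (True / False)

(¬x4) stands alone — x4 = False.
From (x4 ∨ x5) and x4 = False: x5 = True.
From (¬x5 ∨ x7) and x5 = True: x7 = True.
(x1 ∨ ¬x7) with x7 = True leaves only x1, so x1 = True.
(¬x1 ∨ ¬x2) with x1 = True leaves only ¬x2, so x2 = False.
In (¬x6 ∨ x2), x2 is now false; ¬x6 must hold, so x6 = False.

False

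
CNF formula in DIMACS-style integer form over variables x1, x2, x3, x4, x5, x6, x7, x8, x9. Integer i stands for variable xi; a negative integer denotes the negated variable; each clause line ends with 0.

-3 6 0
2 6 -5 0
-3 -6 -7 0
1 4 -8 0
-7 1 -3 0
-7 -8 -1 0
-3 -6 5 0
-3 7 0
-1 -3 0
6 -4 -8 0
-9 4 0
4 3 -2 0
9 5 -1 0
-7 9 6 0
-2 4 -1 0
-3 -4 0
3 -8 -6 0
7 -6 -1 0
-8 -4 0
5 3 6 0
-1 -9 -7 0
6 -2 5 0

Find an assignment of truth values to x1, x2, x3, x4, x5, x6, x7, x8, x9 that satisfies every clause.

x1 = False, x2 = False, x3 = False, x4 = True, x5 = False, x6 = True, x7 = False, x8 = False, x9 = True

Check each clause:
  1. (!x3 || x6) — !x3 is true.
  2. (x2 || x6 || !x5) — !x5 is true.
  3. (!x6 || !x7 || !x3) — !x7 is true.
  4. (x1 || !x8 || x4) — !x8 is true.
  5. (x1 || !x3 || !x7) — !x7 is true.
  6. (!x1 || !x8 || !x7) — !x8 is true.
  7. (x5 || !x6 || !x3) — !x3 is true.
  8. (!x3 || x7) — !x3 is true.
  9. (!x1 || !x3) — !x3 is true.
  10. (!x4 || !x8 || x6) — !x8 is true.
  11. (!x9 || x4) — x4 is true.
  12. (x3 || !x2 || x4) — x4 is true.
  13. (!x1 || x5 || x9) — x9 is true.
  14. (x9 || !x7 || x6) — x9 is true.
  15. (!x2 || x4 || !x1) — x4 is true.
  16. (!x3 || !x4) — !x3 is true.
  17. (x3 || !x6 || !x8) — !x8 is true.
  18. (x7 || !x6 || !x1) — !x1 is true.
  19. (!x8 || !x4) — !x8 is true.
  20. (x3 || x5 || x6) — x6 is true.
  21. (!x1 || !x9 || !x7) — !x7 is true.
  22. (x5 || !x2 || x6) — x6 is true.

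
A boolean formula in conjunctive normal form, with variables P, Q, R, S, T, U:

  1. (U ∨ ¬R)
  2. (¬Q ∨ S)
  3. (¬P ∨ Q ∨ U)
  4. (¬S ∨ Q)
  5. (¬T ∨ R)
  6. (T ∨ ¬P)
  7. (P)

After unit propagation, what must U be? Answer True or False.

True

Unit clause (P) sets P = True.
(¬P ∨ T) with P = True leaves only T, so T = True.
(¬T ∨ R) with T = True leaves only R, so R = True.
From (¬R ∨ U) and R = True: U = True.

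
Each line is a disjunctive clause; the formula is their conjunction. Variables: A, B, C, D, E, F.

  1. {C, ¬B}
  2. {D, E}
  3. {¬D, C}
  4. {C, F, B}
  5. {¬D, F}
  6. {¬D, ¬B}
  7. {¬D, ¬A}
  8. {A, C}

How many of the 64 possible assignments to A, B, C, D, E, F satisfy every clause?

11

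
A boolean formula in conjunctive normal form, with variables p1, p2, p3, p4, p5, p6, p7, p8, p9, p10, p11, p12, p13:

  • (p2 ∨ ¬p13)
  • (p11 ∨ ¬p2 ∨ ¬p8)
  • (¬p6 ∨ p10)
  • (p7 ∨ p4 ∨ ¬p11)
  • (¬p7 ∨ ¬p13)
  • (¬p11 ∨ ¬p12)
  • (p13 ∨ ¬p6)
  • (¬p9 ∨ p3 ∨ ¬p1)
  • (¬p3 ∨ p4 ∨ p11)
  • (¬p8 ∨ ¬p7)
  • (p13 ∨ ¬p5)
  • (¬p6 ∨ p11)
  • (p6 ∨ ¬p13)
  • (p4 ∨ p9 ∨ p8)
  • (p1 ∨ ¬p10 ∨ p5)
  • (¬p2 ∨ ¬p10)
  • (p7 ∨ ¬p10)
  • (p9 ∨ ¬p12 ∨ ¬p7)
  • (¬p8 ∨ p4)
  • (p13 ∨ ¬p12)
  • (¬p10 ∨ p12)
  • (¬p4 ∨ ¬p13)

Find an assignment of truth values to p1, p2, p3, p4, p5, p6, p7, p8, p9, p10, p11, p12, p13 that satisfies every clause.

p1=True, p2=False, p3=True, p4=True, p5=False, p6=False, p7=False, p8=False, p9=False, p10=False, p11=False, p12=False, p13=False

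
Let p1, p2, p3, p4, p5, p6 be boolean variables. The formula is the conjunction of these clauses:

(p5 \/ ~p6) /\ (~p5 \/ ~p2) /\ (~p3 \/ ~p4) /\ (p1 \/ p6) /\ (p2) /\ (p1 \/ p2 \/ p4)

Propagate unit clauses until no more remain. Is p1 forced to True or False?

True

(p2) is a unit clause: p2 = True.
From (~p2 \/ ~p5) and p2 = True: p5 = False.
From (~p6 \/ p5) and p5 = False: p6 = False.
(p6 \/ p1): since p6 = False, the clause reduces to (p1). p1 = True.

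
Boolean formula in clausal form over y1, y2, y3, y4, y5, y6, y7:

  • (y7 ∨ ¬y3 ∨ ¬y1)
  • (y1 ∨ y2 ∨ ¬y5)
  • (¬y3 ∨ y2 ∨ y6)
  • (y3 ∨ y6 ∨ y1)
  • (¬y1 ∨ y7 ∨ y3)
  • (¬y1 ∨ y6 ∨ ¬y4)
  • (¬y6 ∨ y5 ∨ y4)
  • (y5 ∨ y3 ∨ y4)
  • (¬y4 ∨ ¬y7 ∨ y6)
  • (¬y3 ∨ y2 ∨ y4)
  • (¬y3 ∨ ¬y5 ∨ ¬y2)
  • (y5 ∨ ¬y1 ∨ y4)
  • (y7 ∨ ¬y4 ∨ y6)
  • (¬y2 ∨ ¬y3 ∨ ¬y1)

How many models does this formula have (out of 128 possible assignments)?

24

Split on y3, then y1.
  y3=T, y1=T: remaining (y2,y4,y5,y6,y7) ∈ {(F,T,F,T,T); (F,T,T,T,T)} — 2.
  y3=T, y1=F: y7 free; 3 ways for (y2,y4,y5,y6) × 2^1 = 6.
  y3=F, y1=T: y2 free; 4 ways for (y4,y5,y6,y7) × 2^1 = 8.
  y3=F, y1=F: y7 free; 4 ways for (y2,y4,y5,y6) × 2^1 = 8.
Total: 2 + 6 + 8 + 8 = 24.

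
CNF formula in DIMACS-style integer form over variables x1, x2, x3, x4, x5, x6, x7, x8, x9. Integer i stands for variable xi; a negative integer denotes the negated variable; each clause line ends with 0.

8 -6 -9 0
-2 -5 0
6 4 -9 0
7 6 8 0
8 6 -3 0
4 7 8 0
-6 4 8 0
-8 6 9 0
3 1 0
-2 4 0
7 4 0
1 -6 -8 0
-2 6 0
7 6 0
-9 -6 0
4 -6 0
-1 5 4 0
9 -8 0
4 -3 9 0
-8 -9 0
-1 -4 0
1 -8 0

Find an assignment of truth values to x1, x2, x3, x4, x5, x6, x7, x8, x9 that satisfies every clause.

x2 occurs only negated in the remaining clauses — set x2 = False.
Pure literal: x7 appears only positively; assign x7 = True.
Set x1 = False and propagate.
  then x3 is forced to True.
  then x8 is forced to False.
  then x6 is forced to True.
  then x9 is forced to False.
  then x4 is forced to True.
x5 is now unconstrained; take x5 = True.
Check each clause:
  1. (!x6 || !x9 || x8) — !x9 is true.
  2. (!x5 || !x2) — !x2 is true.
  3. (x6 || x4 || !x9) — x4 is true.
  4. (x6 || x7 || x8) — x6 is true.
  5. (x6 || !x3 || x8) — x6 is true.
  6. (x8 || x4 || x7) — x4 is true.
  7. (!x6 || x8 || x4) — x4 is true.
  8. (!x8 || x9 || x6) — !x8 is true.
  9. (x3 || x1) — x3 is true.
  10. (x4 || !x2) — x4 is true.
  11. (x7 || x4) — x4 is true.
  12. (!x8 || !x6 || x1) — !x8 is true.
  13. (!x2 || x6) — x6 is true.
  14. (x6 || x7) — x6 is true.
  15. (!x6 || !x9) — !x9 is true.
  16. (x4 || !x6) — x4 is true.
  17. (x4 || x5 || !x1) — x4 is true.
  18. (x9 || !x8) — !x8 is true.
  19. (!x3 || x9 || x4) — x4 is true.
  20. (!x8 || !x9) — !x8 is true.
  21. (!x1 || !x4) — !x1 is true.
  22. (x1 || !x8) — !x8 is true.

x1 = 0  x2 = 0  x3 = 1  x4 = 1  x5 = 1  x6 = 1  x7 = 1  x8 = 0  x9 = 0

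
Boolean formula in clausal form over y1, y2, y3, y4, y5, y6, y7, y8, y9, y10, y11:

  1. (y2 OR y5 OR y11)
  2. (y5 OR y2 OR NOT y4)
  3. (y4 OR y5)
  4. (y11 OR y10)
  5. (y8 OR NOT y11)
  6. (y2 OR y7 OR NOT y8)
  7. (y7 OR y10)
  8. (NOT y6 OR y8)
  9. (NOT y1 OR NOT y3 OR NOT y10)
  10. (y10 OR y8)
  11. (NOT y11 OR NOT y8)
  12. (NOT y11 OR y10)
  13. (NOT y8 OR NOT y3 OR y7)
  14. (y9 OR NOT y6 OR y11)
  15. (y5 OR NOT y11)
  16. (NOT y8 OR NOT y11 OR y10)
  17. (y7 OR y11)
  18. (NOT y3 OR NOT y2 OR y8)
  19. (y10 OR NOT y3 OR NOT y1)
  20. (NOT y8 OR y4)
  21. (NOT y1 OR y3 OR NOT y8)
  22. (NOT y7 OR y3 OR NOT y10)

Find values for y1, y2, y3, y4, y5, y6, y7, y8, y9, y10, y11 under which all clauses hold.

y1=F, y2=T, y3=T, y4=T, y5=T, y6=F, y7=T, y8=T, y9=F, y10=T, y11=F

y1 occurs only negated in the remaining clauses — set y1 = False.
Pure literal: y5 appears only positively; assign y5 = True.
Set y2 = True and propagate.
Try y3 = True.
  then y8 is forced to True.
  then y11 is forced to False.
  then y10 is forced to True.
  then y7 is forced to True.
  then y4 is forced to True.
Set y6 = False and propagate.
y9 is now unconstrained; take y9 = False.
Check each clause:
  1. (y5 OR y2 OR y11) — y2 is true.
  2. (y2 OR NOT y4 OR y5) — y2 is true.
  3. (y4 OR y5) — y4 is true.
  4. (y10 OR y11) — y10 is true.
  5. (NOT y11 OR y8) — y8 is true.
  6. (NOT y8 OR y7 OR y2) — y2 is true.
  7. (y7 OR y10) — y10 is true.
  8. (NOT y6 OR y8) — y8 is true.
  9. (NOT y10 OR NOT y1 OR NOT y3) — NOT y1 is true.
  10. (y8 OR y10) — y8 is true.
  11. (NOT y8 OR NOT y11) — NOT y11 is true.
  12. (y10 OR NOT y11) — y10 is true.
  13. (NOT y8 OR NOT y3 OR y7) — y7 is true.
  14. (y11 OR y9 OR NOT y6) — NOT y6 is true.
  15. (NOT y11 OR y5) — y5 is true.
  16. (NOT y8 OR NOT y11 OR y10) — y10 is true.
  17. (y11 OR y7) — y7 is true.
  18. (NOT y2 OR y8 OR NOT y3) — y8 is true.
  19. (y10 OR NOT y1 OR NOT y3) — y10 is true.
  20. (NOT y8 OR y4) — y4 is true.
  21. (NOT y1 OR NOT y8 OR y3) — y3 is true.
  22. (NOT y10 OR y3 OR NOT y7) — y3 is true.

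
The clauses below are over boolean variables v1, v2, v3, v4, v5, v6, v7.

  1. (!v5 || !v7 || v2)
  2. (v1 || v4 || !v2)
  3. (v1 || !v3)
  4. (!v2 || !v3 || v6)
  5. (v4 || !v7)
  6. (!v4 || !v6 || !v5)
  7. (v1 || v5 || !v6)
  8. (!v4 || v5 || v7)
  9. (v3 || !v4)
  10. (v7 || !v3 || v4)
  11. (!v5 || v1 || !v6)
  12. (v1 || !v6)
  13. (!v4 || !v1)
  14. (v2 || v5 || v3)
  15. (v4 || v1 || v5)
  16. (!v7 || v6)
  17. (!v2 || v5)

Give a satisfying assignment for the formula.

Set v1 = True and propagate.
  then v4 is forced to False.
  then v7 is forced to False.
  then v3 is forced to False.
The remaining clauses are satisfied by v2 = False, v5 = True, v6 = True.
Every clause has at least one true literal under this assignment.

v1=1  v2=0  v3=0  v4=0  v5=1  v6=1  v7=0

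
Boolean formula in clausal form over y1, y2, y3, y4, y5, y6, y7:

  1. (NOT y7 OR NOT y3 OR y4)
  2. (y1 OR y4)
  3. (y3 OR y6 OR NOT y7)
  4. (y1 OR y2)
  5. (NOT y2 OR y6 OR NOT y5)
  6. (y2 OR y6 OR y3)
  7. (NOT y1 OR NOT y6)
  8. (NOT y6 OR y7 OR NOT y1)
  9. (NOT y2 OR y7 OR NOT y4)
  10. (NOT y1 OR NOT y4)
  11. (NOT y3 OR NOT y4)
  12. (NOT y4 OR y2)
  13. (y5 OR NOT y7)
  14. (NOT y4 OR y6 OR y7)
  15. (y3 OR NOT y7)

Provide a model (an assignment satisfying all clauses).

y1 = True, y2 = False, y3 = True, y4 = False, y5 = False, y6 = False, y7 = False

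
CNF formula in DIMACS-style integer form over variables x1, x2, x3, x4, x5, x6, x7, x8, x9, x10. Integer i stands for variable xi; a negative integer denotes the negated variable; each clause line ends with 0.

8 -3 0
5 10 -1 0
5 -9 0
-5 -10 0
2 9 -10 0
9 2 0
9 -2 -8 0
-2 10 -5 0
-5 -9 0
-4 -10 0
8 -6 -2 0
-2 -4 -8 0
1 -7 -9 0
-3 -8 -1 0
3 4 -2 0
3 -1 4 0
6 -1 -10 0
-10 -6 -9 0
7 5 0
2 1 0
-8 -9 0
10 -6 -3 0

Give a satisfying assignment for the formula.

Try x1 = False.
  then x2 is forced to True.
The remaining clauses are satisfied by x3 = False, x4 = True, x5 = False, x6 = False, x7 = True, x8 = False, x9 = False, x10 = False.

x1=F, x2=T, x3=F, x4=T, x5=F, x6=F, x7=T, x8=F, x9=F, x10=F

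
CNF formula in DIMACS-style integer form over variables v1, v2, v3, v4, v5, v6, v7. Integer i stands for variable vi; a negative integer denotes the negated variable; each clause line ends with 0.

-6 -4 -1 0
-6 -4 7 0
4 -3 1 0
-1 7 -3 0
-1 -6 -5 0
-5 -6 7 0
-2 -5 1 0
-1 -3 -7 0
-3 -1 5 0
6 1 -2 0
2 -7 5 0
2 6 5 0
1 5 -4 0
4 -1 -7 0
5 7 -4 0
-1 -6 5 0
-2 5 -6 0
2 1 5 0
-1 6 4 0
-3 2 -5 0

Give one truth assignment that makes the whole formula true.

Pure literal: v3 appears only negated; assign v3 = False.
Set v1 = True and propagate.
Branch on v2: take v2 = False.
For the remaining variables, v4 = True, v5 = True, v6 = False, v7 = False works.
Check each clause:
  1. (¬v1 ∨ ¬v6 ∨ ¬v4) — ¬v6 is true.
  2. (¬v6 ∨ ¬v4 ∨ v7) — ¬v6 is true.
  3. (v1 ∨ ¬v3 ∨ v4) — v1 is true.
  4. (¬v1 ∨ v7 ∨ ¬v3) — ¬v3 is true.
  5. (¬v5 ∨ ¬v1 ∨ ¬v6) — ¬v6 is true.
  6. (¬v5 ∨ v7 ∨ ¬v6) — ¬v6 is true.
  7. (¬v5 ∨ v1 ∨ ¬v2) — v1 is true.
  8. (¬v7 ∨ ¬v3 ∨ ¬v1) — ¬v7 is true.
  9. (¬v3 ∨ ¬v1 ∨ v5) — ¬v3 is true.
  10. (v1 ∨ ¬v2 ∨ v6) — v1 is true.
  11. (¬v7 ∨ v2 ∨ v5) — ¬v7 is true.
  12. (v6 ∨ v5 ∨ v2) — v5 is true.
  13. (v5 ∨ ¬v4 ∨ v1) — v1 is true.
  14. (v4 ∨ ¬v1 ∨ ¬v7) — ¬v7 is true.
  15. (v7 ∨ ¬v4 ∨ v5) — v5 is true.
  16. (¬v1 ∨ ¬v6 ∨ v5) — ¬v6 is true.
  17. (¬v6 ∨ ¬v2 ∨ v5) — ¬v6 is true.
  18. (v5 ∨ v2 ∨ v1) — v1 is true.
  19. (¬v1 ∨ v4 ∨ v6) — v4 is true.
  20. (¬v3 ∨ ¬v5 ∨ v2) — ¬v3 is true.

v1=T, v2=F, v3=F, v4=T, v5=T, v6=F, v7=F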